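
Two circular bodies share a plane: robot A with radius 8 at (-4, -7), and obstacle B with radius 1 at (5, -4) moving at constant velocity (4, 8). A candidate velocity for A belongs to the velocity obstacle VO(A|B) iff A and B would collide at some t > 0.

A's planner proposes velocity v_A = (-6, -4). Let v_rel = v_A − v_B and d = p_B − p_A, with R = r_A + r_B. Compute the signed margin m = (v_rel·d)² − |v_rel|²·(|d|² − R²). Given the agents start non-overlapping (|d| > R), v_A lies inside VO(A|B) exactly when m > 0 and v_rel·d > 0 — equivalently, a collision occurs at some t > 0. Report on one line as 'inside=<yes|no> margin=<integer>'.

d = (9, 3),  |d|² = 90;  R = 8+1 = 9,  c = 90−9² = 9
v_rel = (-10, -12),  |v_rel|² = 244;  v_rel·d = (-10)·(9) + (-12)·(3) = -126
244·t² + 252·t + 9 = 0  ⇒  m = (-126)² − 244·9 = 13680
m = 13680 > 0,  v_rel·d = -126 < 0  ⇒  outside

inside=no margin=13680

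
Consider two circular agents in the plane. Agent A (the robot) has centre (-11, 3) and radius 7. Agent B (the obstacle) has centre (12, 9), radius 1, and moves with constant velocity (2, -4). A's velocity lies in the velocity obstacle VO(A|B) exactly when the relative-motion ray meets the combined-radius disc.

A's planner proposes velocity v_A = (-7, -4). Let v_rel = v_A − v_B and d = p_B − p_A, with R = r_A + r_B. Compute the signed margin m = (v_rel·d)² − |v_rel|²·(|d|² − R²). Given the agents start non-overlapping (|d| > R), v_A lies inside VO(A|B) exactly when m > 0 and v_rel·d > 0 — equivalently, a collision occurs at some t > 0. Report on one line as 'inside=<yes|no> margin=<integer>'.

d = (23, 6),  |d|² = 565;  R = 7+1 = 8,  c = 565−8² = 501
v_rel = (-9, 0),  |v_rel|² = 81;  v_rel·d = (-9)·(23) + (0)·(6) = -207
81·t² + 414·t + 501 = 0  ⇒  m = (-207)² − 81·501 = 2268
m = 2268 > 0,  v_rel·d = -207 < 0  ⇒  outside

inside=no margin=2268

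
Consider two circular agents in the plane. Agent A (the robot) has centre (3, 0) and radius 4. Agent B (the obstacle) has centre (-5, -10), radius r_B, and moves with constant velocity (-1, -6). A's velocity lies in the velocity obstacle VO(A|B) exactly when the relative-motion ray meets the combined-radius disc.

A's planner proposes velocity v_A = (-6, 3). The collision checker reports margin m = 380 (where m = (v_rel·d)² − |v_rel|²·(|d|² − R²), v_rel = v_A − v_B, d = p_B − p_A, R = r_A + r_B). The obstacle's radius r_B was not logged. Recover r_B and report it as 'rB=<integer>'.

m = 380
d = (-8, -10);  v_rel = (-5, 9),  |v_rel|² = 106
v_rel×d = (-5)·(-10) − (9)·(-8) = 122
since m = R²·106 − 122²:  R² = (14884 + 380) / 106 = 144
R = √144 = 12  ⇒  r_B = 12 − 4 = 8

rB=8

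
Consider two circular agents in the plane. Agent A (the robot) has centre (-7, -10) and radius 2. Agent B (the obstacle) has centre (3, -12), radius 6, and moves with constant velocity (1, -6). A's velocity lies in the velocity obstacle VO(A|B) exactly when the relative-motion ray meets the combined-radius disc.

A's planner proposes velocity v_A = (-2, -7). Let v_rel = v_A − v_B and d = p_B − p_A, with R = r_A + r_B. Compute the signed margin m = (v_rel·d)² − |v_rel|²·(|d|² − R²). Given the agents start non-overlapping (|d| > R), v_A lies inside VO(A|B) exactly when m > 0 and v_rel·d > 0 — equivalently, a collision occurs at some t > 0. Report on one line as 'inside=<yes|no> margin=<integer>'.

d = (10, -2),  |d|² = 104;  R = 2+6 = 8,  c = 104−8² = 40
v_rel = (-3, -1),  |v_rel|² = 10;  v_rel·d = (-3)·(10) + (-1)·(-2) = -28
10·t² + 56·t + 40 = 0  ⇒  m = (-28)² − 10·40 = 384
m = 384 > 0,  v_rel·d = -28 < 0  ⇒  outside

inside=no margin=384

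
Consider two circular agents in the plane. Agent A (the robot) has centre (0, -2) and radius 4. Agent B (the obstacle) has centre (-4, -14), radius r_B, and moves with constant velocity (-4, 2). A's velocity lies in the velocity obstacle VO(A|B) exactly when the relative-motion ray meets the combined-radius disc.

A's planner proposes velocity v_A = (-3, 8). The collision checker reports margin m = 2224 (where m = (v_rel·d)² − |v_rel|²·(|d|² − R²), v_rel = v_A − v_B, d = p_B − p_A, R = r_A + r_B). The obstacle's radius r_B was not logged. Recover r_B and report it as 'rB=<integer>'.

m = 2224
d = (-4, -12);  v_rel = (1, 6),  |v_rel|² = 37
v_rel×d = (1)·(-12) − (6)·(-4) = 12
since m = R²·37 − 12²:  R² = (144 + 2224) / 37 = 64
R = √64 = 8  ⇒  r_B = 8 − 4 = 4

rB=4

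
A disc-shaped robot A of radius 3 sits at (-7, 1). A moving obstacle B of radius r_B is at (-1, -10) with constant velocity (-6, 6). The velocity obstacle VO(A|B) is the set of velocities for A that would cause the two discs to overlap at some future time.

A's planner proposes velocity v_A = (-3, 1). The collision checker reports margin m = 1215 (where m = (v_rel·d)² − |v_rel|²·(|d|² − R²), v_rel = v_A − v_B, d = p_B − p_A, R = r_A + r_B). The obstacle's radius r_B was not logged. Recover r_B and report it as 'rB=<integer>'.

m = 1215
d = (6, -11);  v_rel = (3, -5),  |v_rel|² = 34
v_rel×d = (3)·(-11) − (-5)·(6) = -3
since m = R²·34 − (-3)²:  R² = (9 + 1215) / 34 = 36
R = √36 = 6  ⇒  r_B = 6 − 3 = 3

rB=3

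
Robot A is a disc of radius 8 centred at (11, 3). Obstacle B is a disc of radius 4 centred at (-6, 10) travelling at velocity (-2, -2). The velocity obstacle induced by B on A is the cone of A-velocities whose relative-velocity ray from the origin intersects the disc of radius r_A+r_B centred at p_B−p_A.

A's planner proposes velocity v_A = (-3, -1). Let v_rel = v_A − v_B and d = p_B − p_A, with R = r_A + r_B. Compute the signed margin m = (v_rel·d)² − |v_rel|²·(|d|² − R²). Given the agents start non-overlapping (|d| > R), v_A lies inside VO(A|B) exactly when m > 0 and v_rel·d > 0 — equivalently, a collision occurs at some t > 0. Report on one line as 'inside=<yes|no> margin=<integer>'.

d = (-17, 7),  |d|² = 338;  R = 8+4 = 12,  c = 338−12² = 194
v_rel = (-1, 1),  |v_rel|² = 2;  v_rel·d = (-1)·(-17) + (1)·(7) = 24
2·t² − 48·t + 194 = 0  ⇒  m = 24² − 2·194 = 188
m = 188 > 0,  v_rel·d = 24 > 0  ⇒  inside

inside=yes margin=188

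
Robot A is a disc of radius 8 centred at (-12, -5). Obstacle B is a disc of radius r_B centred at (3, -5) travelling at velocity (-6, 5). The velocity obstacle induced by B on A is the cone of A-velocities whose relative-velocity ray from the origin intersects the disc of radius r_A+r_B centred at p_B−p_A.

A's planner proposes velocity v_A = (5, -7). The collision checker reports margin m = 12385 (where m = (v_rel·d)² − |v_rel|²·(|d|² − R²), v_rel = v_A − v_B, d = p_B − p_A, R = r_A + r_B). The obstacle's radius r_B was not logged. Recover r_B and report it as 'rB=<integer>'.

m = 12385
d = (15, 0);  v_rel = (11, -12),  |v_rel|² = 265
v_rel×d = (11)·(0) − (-12)·(15) = 180
since m = R²·265 − 180²:  R² = (32400 + 12385) / 265 = 169
R = √169 = 13  ⇒  r_B = 13 − 8 = 5

rB=5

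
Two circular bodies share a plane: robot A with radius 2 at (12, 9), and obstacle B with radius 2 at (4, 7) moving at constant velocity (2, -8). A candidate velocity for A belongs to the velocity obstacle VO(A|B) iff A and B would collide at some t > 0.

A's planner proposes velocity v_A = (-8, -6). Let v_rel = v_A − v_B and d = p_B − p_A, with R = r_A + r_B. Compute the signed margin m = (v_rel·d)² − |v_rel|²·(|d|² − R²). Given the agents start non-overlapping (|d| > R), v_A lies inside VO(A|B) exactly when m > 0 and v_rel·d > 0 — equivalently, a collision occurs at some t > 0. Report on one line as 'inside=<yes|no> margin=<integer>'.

d = (-8, -2),  |d|² = 68;  R = 2+2 = 4,  c = 68−4² = 52
v_rel = (-10, 2),  |v_rel|² = 104;  v_rel·d = (-10)·(-8) + (2)·(-2) = 76
104·t² − 152·t + 52 = 0  ⇒  m = 76² − 104·52 = 368
m = 368 > 0,  v_rel·d = 76 > 0  ⇒  inside

inside=yes margin=368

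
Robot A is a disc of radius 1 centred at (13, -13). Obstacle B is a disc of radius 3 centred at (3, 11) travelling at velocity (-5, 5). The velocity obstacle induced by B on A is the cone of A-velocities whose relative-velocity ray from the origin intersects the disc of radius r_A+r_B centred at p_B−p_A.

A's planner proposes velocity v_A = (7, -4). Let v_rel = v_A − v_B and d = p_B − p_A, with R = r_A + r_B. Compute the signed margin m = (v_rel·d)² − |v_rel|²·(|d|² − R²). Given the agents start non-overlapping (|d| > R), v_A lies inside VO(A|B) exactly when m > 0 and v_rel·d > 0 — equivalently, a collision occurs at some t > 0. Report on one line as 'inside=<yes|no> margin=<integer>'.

d = (-10, 24),  |d|² = 676;  R = 1+3 = 4,  c = 676−4² = 660
v_rel = (12, -9),  |v_rel|² = 225;  v_rel·d = (12)·(-10) + (-9)·(24) = -336
225·t² + 672·t + 660 = 0  ⇒  m = (-336)² − 225·660 = -35604
m = -35604 < 0,  v_rel·d = -336 < 0  ⇒  outside

inside=no margin=-35604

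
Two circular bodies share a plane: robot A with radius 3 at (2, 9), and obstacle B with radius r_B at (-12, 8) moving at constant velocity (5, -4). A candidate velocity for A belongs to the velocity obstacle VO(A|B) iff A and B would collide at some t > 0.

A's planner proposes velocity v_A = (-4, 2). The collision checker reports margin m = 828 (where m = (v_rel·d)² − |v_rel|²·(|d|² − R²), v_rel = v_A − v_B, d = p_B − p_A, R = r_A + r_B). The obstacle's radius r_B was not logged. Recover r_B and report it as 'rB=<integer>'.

m = 828
d = (-14, -1);  v_rel = (-9, 6),  |v_rel|² = 117
v_rel×d = (-9)·(-1) − (6)·(-14) = 93
since m = R²·117 − 93²:  R² = (8649 + 828) / 117 = 81
R = √81 = 9  ⇒  r_B = 9 − 3 = 6

rB=6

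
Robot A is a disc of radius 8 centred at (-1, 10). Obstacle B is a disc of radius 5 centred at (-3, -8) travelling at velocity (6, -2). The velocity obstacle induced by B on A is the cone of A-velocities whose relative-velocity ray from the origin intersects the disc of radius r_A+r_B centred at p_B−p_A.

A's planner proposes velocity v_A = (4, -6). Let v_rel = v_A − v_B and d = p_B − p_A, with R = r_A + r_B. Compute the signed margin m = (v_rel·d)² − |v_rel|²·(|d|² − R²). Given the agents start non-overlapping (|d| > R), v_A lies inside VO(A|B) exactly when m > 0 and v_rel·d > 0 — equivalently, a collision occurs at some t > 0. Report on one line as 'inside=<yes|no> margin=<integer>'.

d = (-2, -18),  |d|² = 328;  R = 8+5 = 13,  c = 328−13² = 159
v_rel = (-2, -4),  |v_rel|² = 20;  v_rel·d = (-2)·(-2) + (-4)·(-18) = 76
20·t² − 152·t + 159 = 0  ⇒  m = 76² − 20·159 = 2596
m = 2596 > 0,  v_rel·d = 76 > 0  ⇒  inside

inside=yes margin=2596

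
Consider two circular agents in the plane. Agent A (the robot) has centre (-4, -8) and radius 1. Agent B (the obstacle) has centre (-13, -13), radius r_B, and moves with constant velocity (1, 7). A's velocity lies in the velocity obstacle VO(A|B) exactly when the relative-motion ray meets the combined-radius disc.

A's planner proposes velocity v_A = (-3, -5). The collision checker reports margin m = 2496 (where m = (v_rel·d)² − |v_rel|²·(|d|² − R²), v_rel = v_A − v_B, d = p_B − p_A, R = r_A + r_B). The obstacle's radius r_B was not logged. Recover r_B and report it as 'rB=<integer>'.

m = 2496
d = (-9, -5);  v_rel = (-4, -12),  |v_rel|² = 160
v_rel×d = (-4)·(-5) − (-12)·(-9) = -88
since m = R²·160 − (-88)²:  R² = (7744 + 2496) / 160 = 64
R = √64 = 8  ⇒  r_B = 8 − 1 = 7

rB=7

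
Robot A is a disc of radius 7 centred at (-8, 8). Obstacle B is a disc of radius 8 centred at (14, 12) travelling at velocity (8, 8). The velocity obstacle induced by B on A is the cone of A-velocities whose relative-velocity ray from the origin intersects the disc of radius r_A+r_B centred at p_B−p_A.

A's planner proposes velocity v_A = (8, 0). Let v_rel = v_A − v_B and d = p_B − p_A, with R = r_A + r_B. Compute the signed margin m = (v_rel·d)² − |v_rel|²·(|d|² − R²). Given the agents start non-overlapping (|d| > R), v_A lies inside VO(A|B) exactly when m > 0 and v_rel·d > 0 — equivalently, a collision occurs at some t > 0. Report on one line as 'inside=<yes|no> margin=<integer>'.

d = (22, 4),  |d|² = 500;  R = 7+8 = 15,  c = 500−15² = 275
v_rel = (0, -8),  |v_rel|² = 64;  v_rel·d = (0)·(22) + (-8)·(4) = -32
64·t² + 64·t + 275 = 0  ⇒  m = (-32)² − 64·275 = -16576
m = -16576 < 0,  v_rel·d = -32 < 0  ⇒  outside

inside=no margin=-16576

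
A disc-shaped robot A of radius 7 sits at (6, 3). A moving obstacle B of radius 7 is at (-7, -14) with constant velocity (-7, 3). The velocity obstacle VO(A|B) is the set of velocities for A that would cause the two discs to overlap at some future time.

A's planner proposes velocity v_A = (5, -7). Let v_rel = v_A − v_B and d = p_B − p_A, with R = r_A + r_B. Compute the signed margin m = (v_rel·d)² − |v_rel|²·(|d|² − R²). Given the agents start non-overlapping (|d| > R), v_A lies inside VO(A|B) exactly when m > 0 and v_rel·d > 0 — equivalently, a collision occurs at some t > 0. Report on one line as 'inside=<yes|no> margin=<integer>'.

d = (-13, -17),  |d|² = 458;  R = 7+7 = 14,  c = 458−14² = 262
v_rel = (12, -10),  |v_rel|² = 244;  v_rel·d = (12)·(-13) + (-10)·(-17) = 14
244·t² − 28·t + 262 = 0  ⇒  m = 14² − 244·262 = -63732
m = -63732 < 0,  v_rel·d = 14 > 0  ⇒  outside

inside=no margin=-63732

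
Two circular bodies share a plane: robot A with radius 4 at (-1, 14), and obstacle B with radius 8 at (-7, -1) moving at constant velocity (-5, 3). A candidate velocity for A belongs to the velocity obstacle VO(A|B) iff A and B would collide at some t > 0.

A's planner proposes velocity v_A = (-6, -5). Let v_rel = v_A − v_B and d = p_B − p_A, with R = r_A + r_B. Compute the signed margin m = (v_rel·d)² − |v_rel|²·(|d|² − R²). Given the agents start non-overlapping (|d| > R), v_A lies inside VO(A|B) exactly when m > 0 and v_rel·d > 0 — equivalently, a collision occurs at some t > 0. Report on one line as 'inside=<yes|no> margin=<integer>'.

d = (-6, -15),  |d|² = 261;  R = 4+8 = 12,  c = 261−12² = 117
v_rel = (-1, -8),  |v_rel|² = 65;  v_rel·d = (-1)·(-6) + (-8)·(-15) = 126
65·t² − 252·t + 117 = 0  ⇒  m = 126² − 65·117 = 8271
m = 8271 > 0,  v_rel·d = 126 > 0  ⇒  inside

inside=yes margin=8271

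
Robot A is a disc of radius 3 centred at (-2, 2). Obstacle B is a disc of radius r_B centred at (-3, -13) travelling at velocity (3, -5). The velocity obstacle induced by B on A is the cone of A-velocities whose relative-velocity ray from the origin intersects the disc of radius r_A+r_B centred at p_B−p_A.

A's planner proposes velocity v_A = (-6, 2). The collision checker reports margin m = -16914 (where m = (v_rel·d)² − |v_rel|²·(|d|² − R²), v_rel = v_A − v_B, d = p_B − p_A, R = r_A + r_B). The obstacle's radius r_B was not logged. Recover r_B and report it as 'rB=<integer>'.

m = -16914
d = (-1, -15);  v_rel = (-9, 7),  |v_rel|² = 130
v_rel×d = (-9)·(-15) − (7)·(-1) = 142
since m = R²·130 − 142²:  R² = (20164 + -16914) / 130 = 25
R = √25 = 5  ⇒  r_B = 5 − 3 = 2

rB=2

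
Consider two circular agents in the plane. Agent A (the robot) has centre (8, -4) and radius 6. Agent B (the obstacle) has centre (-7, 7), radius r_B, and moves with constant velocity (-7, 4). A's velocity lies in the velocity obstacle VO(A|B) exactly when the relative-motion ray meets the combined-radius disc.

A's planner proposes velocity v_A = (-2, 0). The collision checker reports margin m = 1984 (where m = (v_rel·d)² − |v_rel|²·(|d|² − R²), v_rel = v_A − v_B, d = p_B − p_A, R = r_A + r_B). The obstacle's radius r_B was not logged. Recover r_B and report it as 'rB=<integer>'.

m = 1984
d = (-15, 11);  v_rel = (5, -4),  |v_rel|² = 41
v_rel×d = (5)·(11) − (-4)·(-15) = -5
since m = R²·41 − (-5)²:  R² = (25 + 1984) / 41 = 49
R = √49 = 7  ⇒  r_B = 7 − 6 = 1

rB=1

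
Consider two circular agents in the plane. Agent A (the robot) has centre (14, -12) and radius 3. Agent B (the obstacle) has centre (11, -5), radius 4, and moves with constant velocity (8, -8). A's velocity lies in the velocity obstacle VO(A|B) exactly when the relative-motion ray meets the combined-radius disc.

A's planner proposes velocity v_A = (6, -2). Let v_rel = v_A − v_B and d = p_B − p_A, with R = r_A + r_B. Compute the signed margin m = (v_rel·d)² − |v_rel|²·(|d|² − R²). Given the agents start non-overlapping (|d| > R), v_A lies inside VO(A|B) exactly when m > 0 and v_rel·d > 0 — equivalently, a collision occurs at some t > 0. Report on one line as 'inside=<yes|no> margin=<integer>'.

d = (-3, 7),  |d|² = 58;  R = 3+4 = 7,  c = 58−7² = 9
v_rel = (-2, 6),  |v_rel|² = 40;  v_rel·d = (-2)·(-3) + (6)·(7) = 48
40·t² − 96·t + 9 = 0  ⇒  m = 48² − 40·9 = 1944
m = 1944 > 0,  v_rel·d = 48 > 0  ⇒  inside

inside=yes margin=1944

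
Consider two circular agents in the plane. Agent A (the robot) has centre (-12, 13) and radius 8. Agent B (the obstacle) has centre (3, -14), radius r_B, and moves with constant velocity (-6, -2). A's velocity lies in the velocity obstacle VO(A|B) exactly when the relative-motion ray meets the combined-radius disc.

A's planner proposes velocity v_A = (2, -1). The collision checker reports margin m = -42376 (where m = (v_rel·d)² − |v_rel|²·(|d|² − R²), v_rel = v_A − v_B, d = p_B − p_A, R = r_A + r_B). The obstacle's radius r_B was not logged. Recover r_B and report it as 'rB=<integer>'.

m = -42376
d = (15, -27);  v_rel = (8, 1),  |v_rel|² = 65
v_rel×d = (8)·(-27) − (1)·(15) = -231
since m = R²·65 − (-231)²:  R² = (53361 + -42376) / 65 = 169
R = √169 = 13  ⇒  r_B = 13 − 8 = 5

rB=5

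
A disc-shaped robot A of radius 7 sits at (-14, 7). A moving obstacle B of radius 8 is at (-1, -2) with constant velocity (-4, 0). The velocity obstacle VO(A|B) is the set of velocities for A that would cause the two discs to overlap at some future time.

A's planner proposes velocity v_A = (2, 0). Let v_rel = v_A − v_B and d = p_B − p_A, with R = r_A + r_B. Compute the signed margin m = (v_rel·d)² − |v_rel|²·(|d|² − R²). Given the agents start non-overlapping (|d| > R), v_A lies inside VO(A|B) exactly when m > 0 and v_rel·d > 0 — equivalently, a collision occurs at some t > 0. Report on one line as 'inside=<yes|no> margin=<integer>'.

d = (13, -9),  |d|² = 250;  R = 7+8 = 15,  c = 250−15² = 25
v_rel = (6, 0),  |v_rel|² = 36;  v_rel·d = (6)·(13) + (0)·(-9) = 78
36·t² − 156·t + 25 = 0  ⇒  m = 78² − 36·25 = 5184
m = 5184 > 0,  v_rel·d = 78 > 0  ⇒  inside

inside=yes margin=5184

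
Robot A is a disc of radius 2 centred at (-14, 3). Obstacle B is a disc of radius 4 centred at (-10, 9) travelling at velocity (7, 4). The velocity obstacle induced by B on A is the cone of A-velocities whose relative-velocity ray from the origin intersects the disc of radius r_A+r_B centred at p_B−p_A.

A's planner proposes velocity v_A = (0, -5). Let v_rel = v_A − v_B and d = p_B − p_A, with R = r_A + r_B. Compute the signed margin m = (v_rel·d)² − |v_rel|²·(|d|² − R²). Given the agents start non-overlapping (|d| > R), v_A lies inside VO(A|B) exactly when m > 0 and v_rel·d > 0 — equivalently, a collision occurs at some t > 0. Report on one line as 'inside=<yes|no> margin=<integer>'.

d = (4, 6),  |d|² = 52;  R = 2+4 = 6,  c = 52−6² = 16
v_rel = (-7, -9),  |v_rel|² = 130;  v_rel·d = (-7)·(4) + (-9)·(6) = -82
130·t² + 164·t + 16 = 0  ⇒  m = (-82)² − 130·16 = 4644
m = 4644 > 0,  v_rel·d = -82 < 0  ⇒  outside

inside=no margin=4644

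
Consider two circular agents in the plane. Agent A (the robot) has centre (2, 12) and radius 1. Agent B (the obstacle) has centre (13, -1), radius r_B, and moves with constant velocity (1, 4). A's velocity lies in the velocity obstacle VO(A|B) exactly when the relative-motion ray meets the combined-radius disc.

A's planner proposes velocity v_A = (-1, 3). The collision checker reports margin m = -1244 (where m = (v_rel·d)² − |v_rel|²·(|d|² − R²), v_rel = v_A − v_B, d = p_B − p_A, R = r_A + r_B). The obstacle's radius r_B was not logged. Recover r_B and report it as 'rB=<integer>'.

m = -1244
d = (11, -13);  v_rel = (-2, -1),  |v_rel|² = 5
v_rel×d = (-2)·(-13) − (-1)·(11) = 37
since m = R²·5 − 37²:  R² = (1369 + -1244) / 5 = 25
R = √25 = 5  ⇒  r_B = 5 − 1 = 4

rB=4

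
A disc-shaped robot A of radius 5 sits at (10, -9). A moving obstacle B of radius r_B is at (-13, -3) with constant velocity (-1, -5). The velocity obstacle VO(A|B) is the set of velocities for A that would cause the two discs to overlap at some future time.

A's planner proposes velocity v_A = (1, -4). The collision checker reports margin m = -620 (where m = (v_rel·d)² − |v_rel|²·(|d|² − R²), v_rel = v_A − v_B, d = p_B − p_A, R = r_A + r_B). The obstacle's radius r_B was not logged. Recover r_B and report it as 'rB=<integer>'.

m = -620
d = (-23, 6);  v_rel = (2, 1),  |v_rel|² = 5
v_rel×d = (2)·(6) − (1)·(-23) = 35
since m = R²·5 − 35²:  R² = (1225 + -620) / 5 = 121
R = √121 = 11  ⇒  r_B = 11 − 5 = 6

rB=6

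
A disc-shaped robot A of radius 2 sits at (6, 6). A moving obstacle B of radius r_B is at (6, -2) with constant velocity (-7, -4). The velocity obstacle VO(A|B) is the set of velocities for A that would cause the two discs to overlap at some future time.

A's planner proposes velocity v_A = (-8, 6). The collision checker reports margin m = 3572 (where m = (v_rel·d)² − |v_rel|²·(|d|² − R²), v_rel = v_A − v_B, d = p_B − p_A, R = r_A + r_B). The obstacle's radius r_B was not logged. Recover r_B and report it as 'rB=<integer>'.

m = 3572
d = (0, -8);  v_rel = (-1, 10),  |v_rel|² = 101
v_rel×d = (-1)·(-8) − (10)·(0) = 8
since m = R²·101 − 8²:  R² = (64 + 3572) / 101 = 36
R = √36 = 6  ⇒  r_B = 6 − 2 = 4

rB=4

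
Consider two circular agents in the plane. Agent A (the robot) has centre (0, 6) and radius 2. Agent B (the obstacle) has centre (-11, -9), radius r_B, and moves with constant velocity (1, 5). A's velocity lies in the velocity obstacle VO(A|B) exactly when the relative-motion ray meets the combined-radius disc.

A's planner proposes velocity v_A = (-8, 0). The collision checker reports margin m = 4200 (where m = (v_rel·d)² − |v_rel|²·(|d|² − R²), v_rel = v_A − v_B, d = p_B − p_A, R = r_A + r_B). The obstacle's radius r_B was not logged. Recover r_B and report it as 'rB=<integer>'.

m = 4200
d = (-11, -15);  v_rel = (-9, -5),  |v_rel|² = 106
v_rel×d = (-9)·(-15) − (-5)·(-11) = 80
since m = R²·106 − 80²:  R² = (6400 + 4200) / 106 = 100
R = √100 = 10  ⇒  r_B = 10 − 2 = 8

rB=8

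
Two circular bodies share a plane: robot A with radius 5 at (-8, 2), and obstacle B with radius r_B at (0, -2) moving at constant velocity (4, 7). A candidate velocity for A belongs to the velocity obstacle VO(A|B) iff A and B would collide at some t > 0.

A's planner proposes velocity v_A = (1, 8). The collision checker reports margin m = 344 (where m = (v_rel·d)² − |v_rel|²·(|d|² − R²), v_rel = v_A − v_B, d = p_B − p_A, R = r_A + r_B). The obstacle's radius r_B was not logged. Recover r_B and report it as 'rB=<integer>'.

m = 344
d = (8, -4);  v_rel = (-3, 1),  |v_rel|² = 10
v_rel×d = (-3)·(-4) − (1)·(8) = 4
since m = R²·10 − 4²:  R² = (16 + 344) / 10 = 36
R = √36 = 6  ⇒  r_B = 6 − 5 = 1

rB=1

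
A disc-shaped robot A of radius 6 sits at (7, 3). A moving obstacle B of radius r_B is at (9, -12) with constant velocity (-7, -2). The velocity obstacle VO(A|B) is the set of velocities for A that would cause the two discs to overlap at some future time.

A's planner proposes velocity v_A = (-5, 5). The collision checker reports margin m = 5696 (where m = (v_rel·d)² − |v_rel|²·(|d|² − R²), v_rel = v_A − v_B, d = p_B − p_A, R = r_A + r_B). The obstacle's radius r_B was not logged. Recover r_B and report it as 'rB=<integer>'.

m = 5696
d = (2, -15);  v_rel = (2, 7),  |v_rel|² = 53
v_rel×d = (2)·(-15) − (7)·(2) = -44
since m = R²·53 − (-44)²:  R² = (1936 + 5696) / 53 = 144
R = √144 = 12  ⇒  r_B = 12 − 6 = 6

rB=6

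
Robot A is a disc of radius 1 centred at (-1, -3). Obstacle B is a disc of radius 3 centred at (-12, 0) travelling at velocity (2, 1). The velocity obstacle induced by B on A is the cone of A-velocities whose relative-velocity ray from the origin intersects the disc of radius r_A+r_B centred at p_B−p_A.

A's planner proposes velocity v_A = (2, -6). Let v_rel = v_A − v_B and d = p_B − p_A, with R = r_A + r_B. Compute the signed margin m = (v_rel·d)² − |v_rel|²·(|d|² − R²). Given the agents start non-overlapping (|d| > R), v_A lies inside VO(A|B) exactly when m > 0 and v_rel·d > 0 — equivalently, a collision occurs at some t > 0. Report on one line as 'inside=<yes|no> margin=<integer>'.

d = (-11, 3),  |d|² = 130;  R = 1+3 = 4,  c = 130−4² = 114
v_rel = (0, -7),  |v_rel|² = 49;  v_rel·d = (0)·(-11) + (-7)·(3) = -21
49·t² + 42·t + 114 = 0  ⇒  m = (-21)² − 49·114 = -5145
m = -5145 < 0,  v_rel·d = -21 < 0  ⇒  outside

inside=no margin=-5145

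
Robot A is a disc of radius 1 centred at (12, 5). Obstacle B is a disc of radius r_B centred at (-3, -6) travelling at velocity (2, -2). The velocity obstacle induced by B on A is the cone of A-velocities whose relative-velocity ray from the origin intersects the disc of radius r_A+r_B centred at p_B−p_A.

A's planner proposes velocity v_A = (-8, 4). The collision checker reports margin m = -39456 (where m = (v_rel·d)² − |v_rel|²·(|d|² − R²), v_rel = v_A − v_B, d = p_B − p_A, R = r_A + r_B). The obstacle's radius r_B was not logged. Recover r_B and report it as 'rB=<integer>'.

m = -39456
d = (-15, -11);  v_rel = (-10, 6),  |v_rel|² = 136
v_rel×d = (-10)·(-11) − (6)·(-15) = 200
since m = R²·136 − 200²:  R² = (40000 + -39456) / 136 = 4
R = √4 = 2  ⇒  r_B = 2 − 1 = 1

rB=1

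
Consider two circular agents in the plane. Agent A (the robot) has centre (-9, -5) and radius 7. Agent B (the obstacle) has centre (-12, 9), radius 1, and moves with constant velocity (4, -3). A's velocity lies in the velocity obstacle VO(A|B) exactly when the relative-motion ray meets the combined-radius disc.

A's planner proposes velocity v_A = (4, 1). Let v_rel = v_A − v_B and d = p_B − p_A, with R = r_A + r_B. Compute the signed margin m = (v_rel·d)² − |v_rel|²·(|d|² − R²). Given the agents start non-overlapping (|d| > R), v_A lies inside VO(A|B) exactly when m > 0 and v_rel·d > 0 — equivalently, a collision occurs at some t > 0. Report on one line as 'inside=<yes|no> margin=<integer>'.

d = (-3, 14),  |d|² = 205;  R = 7+1 = 8,  c = 205−8² = 141
v_rel = (0, 4),  |v_rel|² = 16;  v_rel·d = (0)·(-3) + (4)·(14) = 56
16·t² − 112·t + 141 = 0  ⇒  m = 56² − 16·141 = 880
m = 880 > 0,  v_rel·d = 56 > 0  ⇒  inside

inside=yes margin=880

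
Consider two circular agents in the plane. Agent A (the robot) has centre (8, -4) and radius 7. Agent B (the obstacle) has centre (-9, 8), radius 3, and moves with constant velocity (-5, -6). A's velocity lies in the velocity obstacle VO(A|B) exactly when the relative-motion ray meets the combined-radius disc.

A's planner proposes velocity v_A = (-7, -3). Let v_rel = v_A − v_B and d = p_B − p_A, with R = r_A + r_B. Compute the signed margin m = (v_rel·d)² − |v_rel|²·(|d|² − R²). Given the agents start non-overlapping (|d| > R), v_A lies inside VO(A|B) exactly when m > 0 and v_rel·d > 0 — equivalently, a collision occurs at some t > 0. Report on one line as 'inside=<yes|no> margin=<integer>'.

d = (-17, 12),  |d|² = 433;  R = 7+3 = 10,  c = 433−10² = 333
v_rel = (-2, 3),  |v_rel|² = 13;  v_rel·d = (-2)·(-17) + (3)·(12) = 70
13·t² − 140·t + 333 = 0  ⇒  m = 70² − 13·333 = 571
m = 571 > 0,  v_rel·d = 70 > 0  ⇒  inside

inside=yes margin=571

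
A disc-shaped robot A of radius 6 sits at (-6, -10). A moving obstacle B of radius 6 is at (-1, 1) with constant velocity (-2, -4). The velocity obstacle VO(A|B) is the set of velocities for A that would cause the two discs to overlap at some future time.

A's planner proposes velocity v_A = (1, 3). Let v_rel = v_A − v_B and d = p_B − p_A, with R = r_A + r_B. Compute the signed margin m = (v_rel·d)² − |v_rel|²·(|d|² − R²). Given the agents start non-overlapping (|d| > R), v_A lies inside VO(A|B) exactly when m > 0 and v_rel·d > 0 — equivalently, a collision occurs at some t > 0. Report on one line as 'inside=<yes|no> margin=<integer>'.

d = (5, 11),  |d|² = 146;  R = 6+6 = 12,  c = 146−12² = 2
v_rel = (3, 7),  |v_rel|² = 58;  v_rel·d = (3)·(5) + (7)·(11) = 92
58·t² − 184·t + 2 = 0  ⇒  m = 92² − 58·2 = 8348
m = 8348 > 0,  v_rel·d = 92 > 0  ⇒  inside

inside=yes margin=8348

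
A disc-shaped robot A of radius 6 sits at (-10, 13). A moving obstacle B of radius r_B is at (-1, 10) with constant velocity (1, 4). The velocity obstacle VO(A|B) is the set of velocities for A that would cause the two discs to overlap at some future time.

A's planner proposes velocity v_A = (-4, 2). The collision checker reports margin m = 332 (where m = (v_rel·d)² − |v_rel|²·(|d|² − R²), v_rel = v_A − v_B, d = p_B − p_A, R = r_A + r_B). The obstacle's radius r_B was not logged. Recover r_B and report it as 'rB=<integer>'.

m = 332
d = (9, -3);  v_rel = (-5, -2),  |v_rel|² = 29
v_rel×d = (-5)·(-3) − (-2)·(9) = 33
since m = R²·29 − 33²:  R² = (1089 + 332) / 29 = 49
R = √49 = 7  ⇒  r_B = 7 − 6 = 1

rB=1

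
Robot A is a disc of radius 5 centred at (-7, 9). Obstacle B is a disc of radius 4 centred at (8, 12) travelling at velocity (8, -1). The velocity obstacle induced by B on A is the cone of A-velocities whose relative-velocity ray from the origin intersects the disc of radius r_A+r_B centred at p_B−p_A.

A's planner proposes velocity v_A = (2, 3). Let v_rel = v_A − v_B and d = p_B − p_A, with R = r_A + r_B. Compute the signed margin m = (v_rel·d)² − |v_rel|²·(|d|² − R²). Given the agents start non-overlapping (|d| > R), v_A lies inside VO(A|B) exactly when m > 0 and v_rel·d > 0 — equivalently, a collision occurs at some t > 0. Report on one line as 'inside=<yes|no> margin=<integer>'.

d = (15, 3),  |d|² = 234;  R = 5+4 = 9,  c = 234−9² = 153
v_rel = (-6, 4),  |v_rel|² = 52;  v_rel·d = (-6)·(15) + (4)·(3) = -78
52·t² + 156·t + 153 = 0  ⇒  m = (-78)² − 52·153 = -1872
m = -1872 < 0,  v_rel·d = -78 < 0  ⇒  outside

inside=no margin=-1872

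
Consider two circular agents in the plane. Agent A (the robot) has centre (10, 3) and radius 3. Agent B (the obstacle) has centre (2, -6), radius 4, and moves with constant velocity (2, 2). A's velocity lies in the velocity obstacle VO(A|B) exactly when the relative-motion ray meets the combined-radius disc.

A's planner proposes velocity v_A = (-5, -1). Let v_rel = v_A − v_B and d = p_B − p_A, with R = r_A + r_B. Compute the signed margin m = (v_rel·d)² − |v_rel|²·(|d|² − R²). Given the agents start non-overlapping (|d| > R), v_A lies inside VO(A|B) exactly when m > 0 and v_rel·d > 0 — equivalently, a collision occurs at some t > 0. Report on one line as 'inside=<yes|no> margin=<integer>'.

d = (-8, -9),  |d|² = 145;  R = 3+4 = 7,  c = 145−7² = 96
v_rel = (-7, -3),  |v_rel|² = 58;  v_rel·d = (-7)·(-8) + (-3)·(-9) = 83
58·t² − 166·t + 96 = 0  ⇒  m = 83² − 58·96 = 1321
m = 1321 > 0,  v_rel·d = 83 > 0  ⇒  inside

inside=yes margin=1321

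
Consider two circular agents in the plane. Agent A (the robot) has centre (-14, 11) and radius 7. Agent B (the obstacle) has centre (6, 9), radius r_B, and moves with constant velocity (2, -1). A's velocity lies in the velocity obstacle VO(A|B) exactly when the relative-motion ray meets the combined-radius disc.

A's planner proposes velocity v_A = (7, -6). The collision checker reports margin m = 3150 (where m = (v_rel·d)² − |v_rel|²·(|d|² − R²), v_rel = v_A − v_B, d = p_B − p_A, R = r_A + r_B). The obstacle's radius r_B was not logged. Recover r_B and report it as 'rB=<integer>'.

m = 3150
d = (20, -2);  v_rel = (5, -5),  |v_rel|² = 50
v_rel×d = (5)·(-2) − (-5)·(20) = 90
since m = R²·50 − 90²:  R² = (8100 + 3150) / 50 = 225
R = √225 = 15  ⇒  r_B = 15 − 7 = 8

rB=8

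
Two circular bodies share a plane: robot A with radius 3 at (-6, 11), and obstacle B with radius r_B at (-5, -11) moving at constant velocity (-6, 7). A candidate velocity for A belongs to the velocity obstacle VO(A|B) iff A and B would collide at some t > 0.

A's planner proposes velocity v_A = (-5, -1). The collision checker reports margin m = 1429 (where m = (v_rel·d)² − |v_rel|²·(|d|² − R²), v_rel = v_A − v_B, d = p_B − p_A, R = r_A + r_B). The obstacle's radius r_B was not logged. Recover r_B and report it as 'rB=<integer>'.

m = 1429
d = (1, -22);  v_rel = (1, -8),  |v_rel|² = 65
v_rel×d = (1)·(-22) − (-8)·(1) = -14
since m = R²·65 − (-14)²:  R² = (196 + 1429) / 65 = 25
R = √25 = 5  ⇒  r_B = 5 − 3 = 2

rB=2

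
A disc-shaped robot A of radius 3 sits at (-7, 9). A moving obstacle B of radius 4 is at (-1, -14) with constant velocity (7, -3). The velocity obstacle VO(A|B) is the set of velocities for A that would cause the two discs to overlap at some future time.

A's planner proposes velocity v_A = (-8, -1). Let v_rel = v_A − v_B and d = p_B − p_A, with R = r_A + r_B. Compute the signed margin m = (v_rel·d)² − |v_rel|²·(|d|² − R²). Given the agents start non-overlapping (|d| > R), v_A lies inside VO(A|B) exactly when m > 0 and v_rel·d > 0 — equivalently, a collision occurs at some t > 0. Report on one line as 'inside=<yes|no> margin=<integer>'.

d = (6, -23),  |d|² = 565;  R = 3+4 = 7,  c = 565−7² = 516
v_rel = (-15, 2),  |v_rel|² = 229;  v_rel·d = (-15)·(6) + (2)·(-23) = -136
229·t² + 272·t + 516 = 0  ⇒  m = (-136)² − 229·516 = -99668
m = -99668 < 0,  v_rel·d = -136 < 0  ⇒  outside

inside=no margin=-99668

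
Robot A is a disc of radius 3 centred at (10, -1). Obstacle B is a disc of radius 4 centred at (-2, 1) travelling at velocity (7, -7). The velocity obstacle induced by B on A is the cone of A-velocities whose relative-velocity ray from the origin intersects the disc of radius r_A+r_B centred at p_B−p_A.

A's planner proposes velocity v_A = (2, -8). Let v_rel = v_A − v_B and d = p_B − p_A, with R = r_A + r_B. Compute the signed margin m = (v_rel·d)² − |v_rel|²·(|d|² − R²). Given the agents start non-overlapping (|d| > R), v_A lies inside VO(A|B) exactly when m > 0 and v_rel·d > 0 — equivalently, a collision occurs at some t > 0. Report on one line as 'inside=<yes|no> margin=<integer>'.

d = (-12, 2),  |d|² = 148;  R = 3+4 = 7,  c = 148−7² = 99
v_rel = (-5, -1),  |v_rel|² = 26;  v_rel·d = (-5)·(-12) + (-1)·(2) = 58
26·t² − 116·t + 99 = 0  ⇒  m = 58² − 26·99 = 790
m = 790 > 0,  v_rel·d = 58 > 0  ⇒  inside

inside=yes margin=790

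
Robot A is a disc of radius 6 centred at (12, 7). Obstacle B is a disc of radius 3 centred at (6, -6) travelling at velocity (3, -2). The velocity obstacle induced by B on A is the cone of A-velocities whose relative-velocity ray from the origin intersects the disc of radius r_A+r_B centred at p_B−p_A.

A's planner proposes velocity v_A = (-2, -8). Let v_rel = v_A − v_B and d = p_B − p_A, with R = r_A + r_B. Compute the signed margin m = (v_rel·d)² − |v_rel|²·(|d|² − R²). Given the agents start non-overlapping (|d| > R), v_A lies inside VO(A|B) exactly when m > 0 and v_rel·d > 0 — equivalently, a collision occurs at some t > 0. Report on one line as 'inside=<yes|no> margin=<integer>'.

d = (-6, -13),  |d|² = 205;  R = 6+3 = 9,  c = 205−9² = 124
v_rel = (-5, -6),  |v_rel|² = 61;  v_rel·d = (-5)·(-6) + (-6)·(-13) = 108
61·t² − 216·t + 124 = 0  ⇒  m = 108² − 61·124 = 4100
m = 4100 > 0,  v_rel·d = 108 > 0  ⇒  inside

inside=yes margin=4100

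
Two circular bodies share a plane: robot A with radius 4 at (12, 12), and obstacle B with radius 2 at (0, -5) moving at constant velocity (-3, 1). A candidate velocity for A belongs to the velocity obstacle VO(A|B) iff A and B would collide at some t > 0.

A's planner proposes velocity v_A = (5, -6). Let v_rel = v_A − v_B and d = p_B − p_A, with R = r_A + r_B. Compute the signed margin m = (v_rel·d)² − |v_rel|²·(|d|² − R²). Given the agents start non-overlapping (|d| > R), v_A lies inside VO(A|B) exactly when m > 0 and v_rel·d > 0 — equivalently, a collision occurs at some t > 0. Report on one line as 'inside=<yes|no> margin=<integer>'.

d = (-12, -17),  |d|² = 433;  R = 4+2 = 6,  c = 433−6² = 397
v_rel = (8, -7),  |v_rel|² = 113;  v_rel·d = (8)·(-12) + (-7)·(-17) = 23
113·t² − 46·t + 397 = 0  ⇒  m = 23² − 113·397 = -44332
m = -44332 < 0,  v_rel·d = 23 > 0  ⇒  outside

inside=no margin=-44332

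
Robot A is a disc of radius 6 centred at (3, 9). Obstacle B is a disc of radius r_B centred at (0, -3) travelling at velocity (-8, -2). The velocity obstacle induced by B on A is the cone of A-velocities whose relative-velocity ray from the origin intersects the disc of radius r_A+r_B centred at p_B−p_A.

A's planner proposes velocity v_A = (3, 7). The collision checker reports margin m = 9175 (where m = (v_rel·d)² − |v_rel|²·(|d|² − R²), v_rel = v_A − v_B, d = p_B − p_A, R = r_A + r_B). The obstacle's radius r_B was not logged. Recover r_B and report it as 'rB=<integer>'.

m = 9175
d = (-3, -12);  v_rel = (11, 9),  |v_rel|² = 202
v_rel×d = (11)·(-12) − (9)·(-3) = -105
since m = R²·202 − (-105)²:  R² = (11025 + 9175) / 202 = 100
R = √100 = 10  ⇒  r_B = 10 − 6 = 4

rB=4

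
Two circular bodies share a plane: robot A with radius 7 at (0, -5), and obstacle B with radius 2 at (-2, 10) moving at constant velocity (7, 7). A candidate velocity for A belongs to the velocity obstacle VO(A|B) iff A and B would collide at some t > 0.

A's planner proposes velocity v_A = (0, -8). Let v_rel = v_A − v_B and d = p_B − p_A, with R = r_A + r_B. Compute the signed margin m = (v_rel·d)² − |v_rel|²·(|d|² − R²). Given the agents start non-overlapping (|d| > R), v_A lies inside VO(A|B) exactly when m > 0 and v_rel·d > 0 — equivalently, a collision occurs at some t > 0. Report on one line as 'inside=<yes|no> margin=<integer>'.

d = (-2, 15),  |d|² = 229;  R = 7+2 = 9,  c = 229−9² = 148
v_rel = (-7, -15),  |v_rel|² = 274;  v_rel·d = (-7)·(-2) + (-15)·(15) = -211
274·t² + 422·t + 148 = 0  ⇒  m = (-211)² − 274·148 = 3969
m = 3969 > 0,  v_rel·d = -211 < 0  ⇒  outside

inside=no margin=3969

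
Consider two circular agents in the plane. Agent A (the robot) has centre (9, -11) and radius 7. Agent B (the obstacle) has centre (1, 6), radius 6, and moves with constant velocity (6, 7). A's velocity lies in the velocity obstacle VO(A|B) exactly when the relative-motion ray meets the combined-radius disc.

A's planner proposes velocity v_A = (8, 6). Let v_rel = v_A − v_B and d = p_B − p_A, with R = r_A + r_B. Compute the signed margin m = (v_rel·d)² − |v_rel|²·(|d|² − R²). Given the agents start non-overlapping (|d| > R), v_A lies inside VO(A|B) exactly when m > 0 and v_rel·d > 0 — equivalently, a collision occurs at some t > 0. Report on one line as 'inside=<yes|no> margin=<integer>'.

d = (-8, 17),  |d|² = 353;  R = 7+6 = 13,  c = 353−13² = 184
v_rel = (2, -1),  |v_rel|² = 5;  v_rel·d = (2)·(-8) + (-1)·(17) = -33
5·t² + 66·t + 184 = 0  ⇒  m = (-33)² − 5·184 = 169
m = 169 > 0,  v_rel·d = -33 < 0  ⇒  outside

inside=no margin=169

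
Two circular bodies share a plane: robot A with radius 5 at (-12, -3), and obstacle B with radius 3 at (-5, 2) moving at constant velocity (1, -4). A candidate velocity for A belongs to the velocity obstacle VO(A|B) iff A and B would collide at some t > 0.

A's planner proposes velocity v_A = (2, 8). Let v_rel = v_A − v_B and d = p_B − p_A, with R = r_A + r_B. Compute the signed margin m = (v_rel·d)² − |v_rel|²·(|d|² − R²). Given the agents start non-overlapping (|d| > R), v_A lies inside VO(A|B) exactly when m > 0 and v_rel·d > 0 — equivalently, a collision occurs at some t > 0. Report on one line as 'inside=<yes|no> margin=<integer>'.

d = (7, 5),  |d|² = 74;  R = 5+3 = 8,  c = 74−8² = 10
v_rel = (1, 12),  |v_rel|² = 145;  v_rel·d = (1)·(7) + (12)·(5) = 67
145·t² − 134·t + 10 = 0  ⇒  m = 67² − 145·10 = 3039
m = 3039 > 0,  v_rel·d = 67 > 0  ⇒  inside

inside=yes margin=3039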